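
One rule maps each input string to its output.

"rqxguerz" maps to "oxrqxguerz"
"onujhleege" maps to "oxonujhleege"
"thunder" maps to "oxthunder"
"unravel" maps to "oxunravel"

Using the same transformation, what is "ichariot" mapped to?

Each output is the input with this applied: prepend "ox".
For "ichariot" the result is "oxichariot".

oxichariot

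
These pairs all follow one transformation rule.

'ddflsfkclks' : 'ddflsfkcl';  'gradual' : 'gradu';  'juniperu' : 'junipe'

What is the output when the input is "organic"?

The pattern: delete the last 2 characters.
For "organic" the result is "organ".

organ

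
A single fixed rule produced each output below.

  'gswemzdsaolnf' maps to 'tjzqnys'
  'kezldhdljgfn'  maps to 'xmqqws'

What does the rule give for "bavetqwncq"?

oigjp

Looking at the pairs, the operation is to keep every other character starting from the first (positions 1st, 3rd, 5th, ...), then shift every letter 13 places forward in the alphabet (wrapping around) — i.e. ROT13.
Working it through for "bavetqwncq": intermediate "bvtwc", final "oigjp".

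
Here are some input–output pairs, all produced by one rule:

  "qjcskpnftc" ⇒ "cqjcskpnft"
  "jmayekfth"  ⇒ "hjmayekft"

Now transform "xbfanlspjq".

qxbfanlspj

What's happening: move the last character to the front.
Doing the same to "xbfanlspjq": "qxbfanlspj".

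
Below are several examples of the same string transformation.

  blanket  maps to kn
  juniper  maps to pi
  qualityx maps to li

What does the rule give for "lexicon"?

The rule is to take characters alternately from the front and the back (1st, last, 2nd, 2nd-last, ...), then keep only the last 2 characters.
For "lexicon", step one produces "lneoxci"; step two turns that into "ci".

ci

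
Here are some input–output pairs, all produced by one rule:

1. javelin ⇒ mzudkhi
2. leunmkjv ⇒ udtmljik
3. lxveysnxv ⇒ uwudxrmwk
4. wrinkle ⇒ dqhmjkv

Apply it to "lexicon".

mdwhbnk

Looking at the pairs, the operation is to swap the first and last characters, then shift every letter 1 place backward in the alphabet (wrapping around).
For "lexicon" the result is "mdwhbnk".
(Check on "javelin": → "navelij" → "mzudkhi" ✓)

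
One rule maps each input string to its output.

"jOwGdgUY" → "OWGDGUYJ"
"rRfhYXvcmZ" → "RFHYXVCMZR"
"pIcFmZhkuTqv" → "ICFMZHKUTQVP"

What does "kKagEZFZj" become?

KAGEZFZJK

Each output is the input with this applied: move the first character to the end, then convert every letter to uppercase.
For "kKagEZFZj", step one produces "KagEZFZjk"; step two turns that into "KAGEZFZJK".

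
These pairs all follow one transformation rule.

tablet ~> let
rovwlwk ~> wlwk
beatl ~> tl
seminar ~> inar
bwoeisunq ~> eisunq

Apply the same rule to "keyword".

word

Each output is the input with this applied: delete the first 3 characters.
On "keyword" that produces "word".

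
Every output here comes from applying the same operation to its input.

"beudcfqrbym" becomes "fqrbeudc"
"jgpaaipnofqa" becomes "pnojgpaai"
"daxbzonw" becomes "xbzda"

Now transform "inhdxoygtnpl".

In each case the input is transformed by: delete the last 3 characters, then move the last 3 characters to the front (rotate right by 3).
On "inhdxoygtnpl" that produces "ygtinhdxo".

ygtinhdxo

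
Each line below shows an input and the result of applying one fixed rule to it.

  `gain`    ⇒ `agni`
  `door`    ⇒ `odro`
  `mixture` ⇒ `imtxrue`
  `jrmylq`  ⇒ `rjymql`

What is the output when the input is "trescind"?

rtseicdn

Each output is the input with this applied: swap each adjacent pair of characters (1↔2, 3↔4, ...).
For "trescind" the result is "rtseicdn".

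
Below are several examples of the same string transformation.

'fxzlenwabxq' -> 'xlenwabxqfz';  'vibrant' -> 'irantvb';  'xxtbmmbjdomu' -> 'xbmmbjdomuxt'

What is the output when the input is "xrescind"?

In each case the input is transformed by: move the first 2 characters to the end (rotate left by 2), then swap the first and last characters.
"xrescind" → "rscindxe".

rscindxe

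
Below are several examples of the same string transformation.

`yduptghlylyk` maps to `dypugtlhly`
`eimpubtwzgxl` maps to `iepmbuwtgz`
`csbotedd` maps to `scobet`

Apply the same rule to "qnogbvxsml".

nqgovbsx

In each case the input is transformed by: swap each adjacent pair of characters (1↔2, 3↔4, ...), then delete the last 2 characters.
"qnogbvxsml" → "nqgovbsxlm" → "nqgovbsx".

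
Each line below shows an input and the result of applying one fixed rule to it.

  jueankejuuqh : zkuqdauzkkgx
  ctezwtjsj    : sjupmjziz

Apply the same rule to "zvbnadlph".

The pattern: shift every letter 10 places backward in the alphabet (wrapping around).
"zvbnadlph" → "plrdqtbfx".

plrdqtbfx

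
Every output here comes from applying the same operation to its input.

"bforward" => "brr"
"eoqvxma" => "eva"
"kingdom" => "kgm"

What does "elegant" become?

egt

The rule is to keep one character in every 3, starting at position 1 (positions 1st, 4th, 7th, ...).
So "elegant" becomes "egt".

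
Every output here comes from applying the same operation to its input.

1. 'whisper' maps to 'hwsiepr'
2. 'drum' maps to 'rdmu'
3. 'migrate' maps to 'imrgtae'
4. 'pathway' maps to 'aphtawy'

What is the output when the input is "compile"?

Each output is the input with this applied: swap each adjacent pair of characters (1↔2, 3↔4, ...).
Applying that to "compile" gives "ocpmlie".

ocpmlie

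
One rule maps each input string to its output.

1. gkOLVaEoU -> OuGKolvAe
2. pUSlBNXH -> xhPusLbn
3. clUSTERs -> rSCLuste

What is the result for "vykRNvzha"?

The rule is to move the last 2 characters to the front (rotate right by 2), then flip the case of every letter.
"vykRNvzha" → "havykRNvz" → "HAVYKrnVZ".

HAVYKrnVZ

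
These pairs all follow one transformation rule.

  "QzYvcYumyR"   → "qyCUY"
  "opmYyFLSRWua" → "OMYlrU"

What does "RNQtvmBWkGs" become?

Rule — flip the case of every letter, then keep every other character starting from the first (positions 1st, 3rd, 5th, ...).
For "RNQtvmBWkGs", step one produces "rnqTVMbwKgS"; step two turns that into "rqVbKS".

rqVbKS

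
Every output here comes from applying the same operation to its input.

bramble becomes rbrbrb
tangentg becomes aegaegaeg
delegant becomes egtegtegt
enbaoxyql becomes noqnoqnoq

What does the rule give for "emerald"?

Rule — keep one character in every 3, starting at position 2 (positions 2nd, 5th, 8th, ...), then write the whole string 3 times in a row.
For "emerald", step one produces "ma"; step two turns that into "mamama".
(Check on "delegant": → "egt" → "egtegtegt" ✓)

mamama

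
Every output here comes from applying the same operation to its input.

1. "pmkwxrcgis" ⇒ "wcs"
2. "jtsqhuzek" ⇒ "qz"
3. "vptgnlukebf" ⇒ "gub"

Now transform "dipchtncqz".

Looking at the pairs, the operation is to delete the first 2 characters, then keep one character in every 3, starting at position 2 (positions 2nd, 5th, 8th, ...).
On "dipchtncqz": the first step gives "pchtncqz", and the second then gives "cnz".

cnz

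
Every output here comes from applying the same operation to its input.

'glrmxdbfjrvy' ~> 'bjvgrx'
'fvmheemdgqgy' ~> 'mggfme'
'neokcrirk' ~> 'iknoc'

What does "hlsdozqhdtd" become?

qddhso

Rule — keep every other character starting from the first (positions 1st, 3rd, 5th, ...), then move the first 3 characters to the end (rotate left by 3).
For "hlsdozqhdtd" the result is "qddhso".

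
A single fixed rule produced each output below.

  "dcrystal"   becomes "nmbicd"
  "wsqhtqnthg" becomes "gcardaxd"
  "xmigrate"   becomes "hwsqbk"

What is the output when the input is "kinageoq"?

Each output is the input with this applied: delete the last 2 characters, then shift every letter 10 places forward in the alphabet (wrapping around).
Starting from "kinageoq": after the first operation, "kinage"; after the second, "usxkqo".

usxkqo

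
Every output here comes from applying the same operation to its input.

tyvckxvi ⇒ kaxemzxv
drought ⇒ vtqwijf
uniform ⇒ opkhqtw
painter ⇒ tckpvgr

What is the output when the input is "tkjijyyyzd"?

fmlklaaabv

In each case the input is transformed by: shift every letter 2 places forward in the alphabet (wrapping around), then swap the first and last characters.
"tkjijyyyzd" → "vmlklaaabf" → "fmlklaaabv".
(Check on "uniform": → "wpkhqto" → "opkhqtw" ✓)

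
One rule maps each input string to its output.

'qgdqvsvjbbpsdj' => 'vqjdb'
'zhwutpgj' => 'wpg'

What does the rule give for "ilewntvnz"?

wni

Rule — sort the characters into reverse alphabetical order, then keep one character in every 3, starting at position 2 (positions 2nd, 5th, 8th, ...).
On "ilewntvnz": the first step gives "zwvtnnlie", and the second then gives "wni".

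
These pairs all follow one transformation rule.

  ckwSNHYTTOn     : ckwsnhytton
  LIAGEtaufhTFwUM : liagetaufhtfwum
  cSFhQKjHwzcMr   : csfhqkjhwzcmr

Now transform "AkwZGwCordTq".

Looking at the pairs, the operation is to convert every letter to lowercase.
On "AkwZGwCordTq" that produces "akwzgwcordtq".

akwzgwcordtq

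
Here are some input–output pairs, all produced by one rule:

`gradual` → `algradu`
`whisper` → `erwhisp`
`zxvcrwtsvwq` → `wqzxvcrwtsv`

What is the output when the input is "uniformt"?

mtunifor

In each case the input is transformed by: move the last 2 characters to the front (rotate right by 2).
"uniformt" → "mtunifor".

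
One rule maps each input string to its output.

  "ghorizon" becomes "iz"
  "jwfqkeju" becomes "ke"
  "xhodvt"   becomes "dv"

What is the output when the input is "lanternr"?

What's happening: swap the front and back halves of the string, then keep only the first 2 characters.
On "lanternr": the first step gives "ernrlant", and the second then gives "er".

er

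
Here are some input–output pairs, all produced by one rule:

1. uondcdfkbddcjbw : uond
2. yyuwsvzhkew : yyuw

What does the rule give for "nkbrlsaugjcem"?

nkbr

In each case the input is transformed by: keep only the first 4 characters.
For "nkbrlsaugjcem" the result is "nkbr".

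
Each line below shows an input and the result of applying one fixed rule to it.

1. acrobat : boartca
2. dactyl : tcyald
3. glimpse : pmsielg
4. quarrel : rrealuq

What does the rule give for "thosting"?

itnsgoth

The rule is to move the last 3 characters to the front (rotate right by 3), then take characters alternately from the front and the back (1st, last, 2nd, 2nd-last, ...).
For "thosting", step one produces "ingthost"; step two turns that into "itnsgoth".
(Check on "dactyl": → "tyldac" → "tcyald" ✓)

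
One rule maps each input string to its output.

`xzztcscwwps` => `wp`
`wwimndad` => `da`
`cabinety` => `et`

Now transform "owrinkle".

kl

Looking at the pairs, the operation is to move the last 3 characters to the front (rotate right by 3), then keep only the first 2 characters.
On "owrinkle" that produces "kl".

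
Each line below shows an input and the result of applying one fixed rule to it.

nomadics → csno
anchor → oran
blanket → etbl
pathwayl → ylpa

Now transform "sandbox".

Rule — move the last 2 characters to the front (rotate right by 2), then keep only the first 4 characters.
On "sandbox" that produces "oxsa".

oxsa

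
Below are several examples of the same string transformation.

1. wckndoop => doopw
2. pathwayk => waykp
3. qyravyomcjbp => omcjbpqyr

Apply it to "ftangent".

gentf

The rule is to swap the front and back halves of the string, then delete the last 3 characters.
Working it through for "ftangent": intermediate "gentftan", final "gentf".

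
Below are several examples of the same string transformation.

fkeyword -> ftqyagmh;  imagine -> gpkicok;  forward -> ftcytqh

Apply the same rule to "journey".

Each output is the input with this applied: shift every letter 2 places forward in the alphabet (wrapping around), then reverse the string.
Starting from "journey": after the first operation, "lqwtpga"; after the second, "agptwql".

agptwql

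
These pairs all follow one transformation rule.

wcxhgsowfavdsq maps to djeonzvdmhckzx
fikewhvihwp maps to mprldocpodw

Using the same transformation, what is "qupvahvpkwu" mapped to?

xbwchocwrdb

Looking at the pairs, the operation is to shift every letter 7 places forward in the alphabet (wrapping around).
Doing the same to "qupvahvpkwu": "xbwchocwrdb".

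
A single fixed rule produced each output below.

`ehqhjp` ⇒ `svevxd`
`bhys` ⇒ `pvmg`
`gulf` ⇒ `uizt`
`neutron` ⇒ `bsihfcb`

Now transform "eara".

sofo

The transformation: shift every letter 12 places backward in the alphabet (wrapping around).
Applying that to "eara" gives "sofo".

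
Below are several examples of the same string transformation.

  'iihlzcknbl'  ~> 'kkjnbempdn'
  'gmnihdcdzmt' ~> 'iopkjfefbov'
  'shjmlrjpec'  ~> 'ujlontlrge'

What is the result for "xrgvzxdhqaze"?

ztixbzfjscbg

The rule is to shift every letter 2 places forward in the alphabet (wrapping around).
On "xrgvzxdhqaze" that produces "ztixbzfjscbg".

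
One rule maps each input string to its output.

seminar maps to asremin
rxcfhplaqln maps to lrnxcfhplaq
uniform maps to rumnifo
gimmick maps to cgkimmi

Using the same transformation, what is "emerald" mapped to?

Rule — swap the first and last characters, then move the last 2 characters to the front (rotate right by 2).
Applying that to "emerald" gives "ledmera".

ledmera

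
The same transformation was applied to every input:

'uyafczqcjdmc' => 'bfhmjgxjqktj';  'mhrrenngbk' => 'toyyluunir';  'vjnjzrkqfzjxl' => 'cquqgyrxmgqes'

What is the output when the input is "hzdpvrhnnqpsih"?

ogkwcyouuxwzpo

What's happening: shift every letter 7 places forward in the alphabet (wrapping around).
"hzdpvrhnnqpsih" → "ogkwcyouuxwzpo".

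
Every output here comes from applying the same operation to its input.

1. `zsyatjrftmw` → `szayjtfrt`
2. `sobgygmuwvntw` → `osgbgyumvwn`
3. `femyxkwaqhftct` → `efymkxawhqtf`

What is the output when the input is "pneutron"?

Each output is the input with this applied: delete the last 2 characters, then swap each adjacent pair of characters (1↔2, 3↔4, ...).
Working it through for "pneutron": intermediate "pneutr", final "npuert".
(Check on "zsyatjrftmw": → "zsyatjrft" → "szayjtfrt" ✓)

npuert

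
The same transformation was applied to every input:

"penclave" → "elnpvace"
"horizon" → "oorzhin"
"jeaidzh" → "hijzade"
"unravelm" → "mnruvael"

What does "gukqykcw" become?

In each case the input is transformed by: sort the characters into alphabetical order, then move the first 3 characters to the end (rotate left by 3).
Applying both steps to "gukqykcw": "cgkkquwy", then "kquwycgk".
(Check on "unravelm": → "aelmnruv" → "mnruvael" ✓)

kquwycgk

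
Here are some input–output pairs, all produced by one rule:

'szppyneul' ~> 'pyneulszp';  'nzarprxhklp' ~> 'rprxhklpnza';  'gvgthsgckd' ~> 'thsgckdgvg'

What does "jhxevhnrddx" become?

evhnrddxjhx

Each output is the input with this applied: move the first 3 characters to the end (rotate left by 3).
So "jhxevhnrddx" becomes "evhnrddxjhx".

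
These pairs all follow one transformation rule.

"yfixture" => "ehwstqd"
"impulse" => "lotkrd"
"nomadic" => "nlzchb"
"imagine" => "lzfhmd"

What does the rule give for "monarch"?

nmzqbg

The rule is to shift every letter 1 place backward in the alphabet (wrapping around), then delete the first character.
Applying both steps to "monarch": "lnmzqbg", then "nmzqbg".
(Check on "imagine": → "hlzfhmd" → "lzfhmd" ✓)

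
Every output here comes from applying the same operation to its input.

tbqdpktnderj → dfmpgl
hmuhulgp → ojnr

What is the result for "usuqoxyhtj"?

The pattern: shift every letter 2 places forward in the alphabet (wrapping around), then keep every other character starting from the second (positions 2nd, 4th, 6th, ...).
So "usuqoxyhtj" becomes "uszjl".

uszjl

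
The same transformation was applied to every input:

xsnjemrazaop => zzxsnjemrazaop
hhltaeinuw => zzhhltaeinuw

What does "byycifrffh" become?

Each output is the input with this applied: prepend "zz".
For "byycifrffh" the result is "zzbyycifrffh".

zzbyycifrffh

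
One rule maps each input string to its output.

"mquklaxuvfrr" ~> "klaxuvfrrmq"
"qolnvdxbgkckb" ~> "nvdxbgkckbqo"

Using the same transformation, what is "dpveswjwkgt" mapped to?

What's happening: move the first 3 characters to the end (rotate left by 3), then delete the last character.
"dpveswjwkgt" → "eswjwkgtdpv" → "eswjwkgtdp".

eswjwkgtdp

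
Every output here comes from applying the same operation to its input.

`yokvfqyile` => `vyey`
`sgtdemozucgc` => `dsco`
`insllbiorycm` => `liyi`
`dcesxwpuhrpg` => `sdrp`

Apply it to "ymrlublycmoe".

The pattern: keep one character in every 3, starting at position 1 (positions 1st, 4th, 7th, ...), then swap each adjacent pair of characters (1↔2, 3↔4, ...).
For "ymrlublycmoe", step one produces "yllm"; step two turns that into "lyml".

lyml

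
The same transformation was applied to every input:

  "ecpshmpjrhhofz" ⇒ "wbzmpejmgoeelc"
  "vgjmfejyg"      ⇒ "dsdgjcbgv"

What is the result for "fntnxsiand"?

ackqkupfxk

In each case the input is transformed by: move the last character to the front, then shift every letter 3 places backward in the alphabet (wrapping around).
Starting from "fntnxsiand": after the first operation, "dfntnxsian"; after the second, "ackqkupfxk".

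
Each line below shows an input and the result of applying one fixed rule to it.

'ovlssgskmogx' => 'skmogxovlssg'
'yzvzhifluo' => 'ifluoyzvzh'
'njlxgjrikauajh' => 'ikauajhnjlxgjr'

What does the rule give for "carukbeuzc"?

What's happening: swap the front and back halves of the string.
So "carukbeuzc" becomes "beuzccaruk".

beuzccaruk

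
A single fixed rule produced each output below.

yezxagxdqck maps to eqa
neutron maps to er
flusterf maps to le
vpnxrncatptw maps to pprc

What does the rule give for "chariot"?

What's happening: take characters alternately from the front and the back (1st, last, 2nd, 2nd-last, ...), then keep one character in every 3, starting at position 3 (positions 3rd, 6th, 9th, ...).
On "chariot": the first step gives "cthoair", and the second then gives "hi".

hi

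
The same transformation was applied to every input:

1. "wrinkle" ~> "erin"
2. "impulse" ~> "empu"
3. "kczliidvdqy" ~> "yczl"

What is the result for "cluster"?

The pattern: swap the first and last characters, then keep only the first 4 characters.
"cluster" → "rlustec" → "rlus".

rlus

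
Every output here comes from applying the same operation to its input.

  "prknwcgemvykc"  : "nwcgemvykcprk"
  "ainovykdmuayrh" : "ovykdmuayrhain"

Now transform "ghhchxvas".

chxvasghh

The rule is to move the first 3 characters to the end (rotate left by 3).
Doing the same to "ghhchxvas": "chxvasghh".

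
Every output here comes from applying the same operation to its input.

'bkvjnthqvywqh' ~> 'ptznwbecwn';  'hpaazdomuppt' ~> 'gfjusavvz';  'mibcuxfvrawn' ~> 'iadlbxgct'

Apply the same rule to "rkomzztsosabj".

Looking at the pairs, the operation is to shift every letter 6 places forward in the alphabet (wrapping around), then delete the first 3 characters.
Working it through for "rkomzztsosabj": intermediate "xqusffzyuyghp", final "sffzyuyghp".

sffzyuyghp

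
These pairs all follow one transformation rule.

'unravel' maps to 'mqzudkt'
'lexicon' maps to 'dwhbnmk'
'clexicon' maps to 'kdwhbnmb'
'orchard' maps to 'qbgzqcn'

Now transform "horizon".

The rule is to move the first character to the end, then shift every letter 1 place backward in the alphabet (wrapping around).
Starting from "horizon": after the first operation, "orizonh"; after the second, "nqhynmg".
(Check on "unravel": → "nravelu" → "mqzudkt" ✓)

nqhynmg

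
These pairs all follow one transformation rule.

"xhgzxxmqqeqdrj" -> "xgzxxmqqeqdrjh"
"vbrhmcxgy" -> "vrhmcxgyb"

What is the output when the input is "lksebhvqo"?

In each case the input is transformed by: move the first character to the end, then swap the first and last characters.
Working it through for "lksebhvqo": intermediate "ksebhvqol", final "lsebhvqok".

lsebhvqok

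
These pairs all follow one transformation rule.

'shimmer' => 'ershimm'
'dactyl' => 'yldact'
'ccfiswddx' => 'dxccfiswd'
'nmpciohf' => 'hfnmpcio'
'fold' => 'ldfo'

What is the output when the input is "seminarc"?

rcsemina

Rule — move the last 2 characters to the front (rotate right by 2).
Doing the same to "seminarc": "rcsemina".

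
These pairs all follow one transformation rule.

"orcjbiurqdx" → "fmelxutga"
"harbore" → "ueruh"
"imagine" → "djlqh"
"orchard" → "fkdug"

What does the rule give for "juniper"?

The pattern: shift every letter 3 places forward in the alphabet (wrapping around), then delete the first 2 characters.
On "juniper" that produces "qlshu".

qlshu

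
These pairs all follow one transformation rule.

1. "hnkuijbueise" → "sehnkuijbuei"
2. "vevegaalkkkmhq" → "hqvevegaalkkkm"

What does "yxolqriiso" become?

soyxolqrii

Each output is the input with this applied: move the last 2 characters to the front (rotate right by 2).
"yxolqriiso" → "soyxolqrii".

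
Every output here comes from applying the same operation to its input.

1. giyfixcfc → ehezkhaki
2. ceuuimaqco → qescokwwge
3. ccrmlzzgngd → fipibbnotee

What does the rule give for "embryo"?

qatdog

The pattern: reverse the string, then shift every letter 2 places forward in the alphabet (wrapping around).
On "embryo": the first step gives "oyrbme", and the second then gives "qatdog".
(Check on "ccrmlzzgngd": → "dgngzzlmrcc" → "fipibbnotee" ✓)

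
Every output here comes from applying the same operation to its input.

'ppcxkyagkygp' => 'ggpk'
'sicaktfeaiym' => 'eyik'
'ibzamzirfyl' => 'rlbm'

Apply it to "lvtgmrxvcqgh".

vgvm

Each output is the input with this applied: keep one character in every 3, starting at position 2 (positions 2nd, 5th, 8th, ...), then move the first 2 characters to the end (rotate left by 2).
Starting from "lvtgmrxvcqgh": after the first operation, "vmvg"; after the second, "vgvm".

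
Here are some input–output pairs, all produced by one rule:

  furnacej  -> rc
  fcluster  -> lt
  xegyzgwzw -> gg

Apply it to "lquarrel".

Each output is the input with this applied: delete the last character, then keep one character in every 3, starting at position 3 (positions 3rd, 6th, 9th, ...).
For "lquarrel", step one produces "lquarre"; step two turns that into "ur".

ur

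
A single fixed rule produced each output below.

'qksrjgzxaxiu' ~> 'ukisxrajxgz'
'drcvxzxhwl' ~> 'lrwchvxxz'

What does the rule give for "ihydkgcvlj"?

Each output is the input with this applied: take characters alternately from the front and the back (1st, last, 2nd, 2nd-last, ...), then delete the first character.
"ihydkgcvlj" → "ijhlyvdckg" → "jhlyvdckg".

jhlyvdckg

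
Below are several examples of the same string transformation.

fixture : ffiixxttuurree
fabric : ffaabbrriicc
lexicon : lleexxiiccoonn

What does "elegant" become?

eelleeggaanntt

Each output is the input with this applied: double every character.
So "elegant" becomes "eelleeggaanntt".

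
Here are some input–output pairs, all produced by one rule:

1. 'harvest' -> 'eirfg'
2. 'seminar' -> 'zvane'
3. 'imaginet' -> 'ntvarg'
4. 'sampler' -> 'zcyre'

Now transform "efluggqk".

In each case the input is transformed by: shift every letter 13 places forward in the alphabet (wrapping around) — i.e. ROT13, then delete the first 2 characters.
On "efluggqk": the first step gives "rsyhttdx", and the second then gives "yhttdx".

yhttdx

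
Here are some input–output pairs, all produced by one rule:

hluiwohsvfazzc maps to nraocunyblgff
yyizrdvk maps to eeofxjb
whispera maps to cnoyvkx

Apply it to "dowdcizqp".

What's happening: shift every letter 6 places forward in the alphabet (wrapping around), then delete the last character.
Applying both steps to "dowdcizqp": "jucjiofwv", then "jucjiofw".

jucjiofw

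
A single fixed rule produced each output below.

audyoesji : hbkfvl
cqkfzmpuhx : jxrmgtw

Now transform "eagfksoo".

The pattern: delete the last 3 characters, then shift every letter 7 places forward in the alphabet (wrapping around).
Starting from "eagfksoo": after the first operation, "eagfk"; after the second, "lhnmr".
(Check on "cqkfzmpuhx": → "cqkfzmp" → "jxrmgtw" ✓)

lhnmr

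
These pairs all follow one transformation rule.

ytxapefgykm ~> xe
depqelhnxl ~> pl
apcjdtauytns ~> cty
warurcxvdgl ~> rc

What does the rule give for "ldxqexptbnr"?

xx

The pattern: keep one character in every 3, starting at position 3 (positions 3rd, 6th, 9th, ...), then delete the last character.
Doing the same to "ldxqexptbnr": "xx".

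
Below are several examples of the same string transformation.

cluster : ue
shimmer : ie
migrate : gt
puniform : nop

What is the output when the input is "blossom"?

oo

The transformation: move the first character to the end, then keep one character in every 3, starting at position 2 (positions 2nd, 5th, 8th, ...).
On "blossom": the first step gives "lossomb", and the second then gives "oo".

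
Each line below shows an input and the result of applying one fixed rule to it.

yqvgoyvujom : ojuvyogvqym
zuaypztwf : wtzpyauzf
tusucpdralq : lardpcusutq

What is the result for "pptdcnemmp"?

Looking at the pairs, the operation is to reverse the string, then move the first character to the end.
Working it through for "pptdcnemmp": intermediate "pmmencdtpp", final "mmencdtppp".
(Check on "zuaypztwf": → "fwtzpyauz" → "wtzpyauzf" ✓)

mmencdtppp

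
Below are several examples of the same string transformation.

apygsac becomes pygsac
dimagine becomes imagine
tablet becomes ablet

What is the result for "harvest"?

The rule is to delete the first character.
"harvest" → "arvest".

arvest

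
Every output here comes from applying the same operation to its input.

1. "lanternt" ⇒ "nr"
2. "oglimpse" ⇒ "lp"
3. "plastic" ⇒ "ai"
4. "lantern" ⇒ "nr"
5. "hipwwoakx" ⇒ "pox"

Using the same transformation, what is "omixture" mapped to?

The rule is to keep one character in every 3, starting at position 3 (positions 3rd, 6th, 9th, ...).
Doing the same to "omixture": "iu".

iu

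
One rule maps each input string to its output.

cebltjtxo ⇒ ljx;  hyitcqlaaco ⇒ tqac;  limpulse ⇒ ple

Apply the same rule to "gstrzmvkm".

The pattern: delete the first 3 characters, then keep every other character starting from the first (positions 1st, 3rd, 5th, ...).
For "gstrzmvkm" the result is "rmk".
(Check on "cebltjtxo": → "ltjtxo" → "ljx" ✓)

rmk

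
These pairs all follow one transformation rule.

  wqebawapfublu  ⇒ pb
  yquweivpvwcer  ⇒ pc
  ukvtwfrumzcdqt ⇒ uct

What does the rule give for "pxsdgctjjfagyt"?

jat

The rule is to keep one character in every 3, starting at position 2 (positions 2nd, 5th, 8th, ...), then delete the first 2 characters.
Applying both steps to "pxsdgctjjfagyt": "xgjat", then "jat".
(Check on "wqebawapfublu": → "qapb" → "pb" ✓)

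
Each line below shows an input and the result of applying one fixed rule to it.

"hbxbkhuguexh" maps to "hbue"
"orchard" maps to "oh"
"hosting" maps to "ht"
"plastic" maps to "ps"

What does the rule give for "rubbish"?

rb

The transformation: move the last character to the front, then keep one character in every 3, starting at position 2 (positions 2nd, 5th, 8th, ...).
"rubbish" → "hrubbis" → "rb".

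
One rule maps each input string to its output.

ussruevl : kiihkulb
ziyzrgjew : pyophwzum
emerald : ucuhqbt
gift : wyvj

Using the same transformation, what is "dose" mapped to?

teiu

Looking at the pairs, the operation is to shift every letter 10 places backward in the alphabet (wrapping around).
For "dose" the result is "teiu".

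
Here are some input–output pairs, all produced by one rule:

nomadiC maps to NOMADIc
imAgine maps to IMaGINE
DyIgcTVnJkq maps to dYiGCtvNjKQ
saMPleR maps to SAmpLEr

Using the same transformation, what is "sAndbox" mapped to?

What's happening: flip the case of every letter.
Doing the same to "sAndbox": "SaNDBOX".

SaNDBOX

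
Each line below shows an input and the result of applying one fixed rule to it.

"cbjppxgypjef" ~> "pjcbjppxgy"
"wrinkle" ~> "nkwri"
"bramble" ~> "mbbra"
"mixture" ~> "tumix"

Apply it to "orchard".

haorc

The rule is to delete the last 2 characters, then move the last 2 characters to the front (rotate right by 2).
Starting from "orchard": after the first operation, "orcha"; after the second, "haorc".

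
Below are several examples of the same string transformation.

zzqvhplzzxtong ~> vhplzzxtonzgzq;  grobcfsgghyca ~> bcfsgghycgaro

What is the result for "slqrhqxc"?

Each output is the input with this applied: swap the first and last characters, then move the first 3 characters to the end (rotate left by 3).
For "slqrhqxc", step one produces "clqrhqxs"; step two turns that into "rhqxsclq".

rhqxsclq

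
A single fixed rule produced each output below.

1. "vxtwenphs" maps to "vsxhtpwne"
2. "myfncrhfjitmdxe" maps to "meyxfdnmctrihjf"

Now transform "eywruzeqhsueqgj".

Each output is the input with this applied: take characters alternately from the front and the back (1st, last, 2nd, 2nd-last, ...).
"eywruzeqhsueqgj" → "ejygwqreuuzsehq".

ejygwqreuuzsehq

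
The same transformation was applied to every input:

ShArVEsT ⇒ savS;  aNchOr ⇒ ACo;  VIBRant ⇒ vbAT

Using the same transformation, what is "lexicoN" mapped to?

LXCn

In each case the input is transformed by: flip the case of every letter, then keep every other character starting from the first (positions 1st, 3rd, 5th, ...).
For "lexicoN", step one produces "LEXICOn"; step two turns that into "LXCn".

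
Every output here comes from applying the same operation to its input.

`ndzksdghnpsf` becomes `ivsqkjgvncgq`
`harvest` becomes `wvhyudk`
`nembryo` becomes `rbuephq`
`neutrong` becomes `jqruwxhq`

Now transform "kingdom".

prgjqln

The rule is to shift every letter 3 places forward in the alphabet (wrapping around), then reverse the string.
"kingdom" → "nlqjgrp" → "prgjqln".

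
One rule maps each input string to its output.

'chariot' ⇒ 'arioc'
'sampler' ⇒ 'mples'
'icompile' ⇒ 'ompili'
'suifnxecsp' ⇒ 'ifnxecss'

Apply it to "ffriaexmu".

riaexmf

Rule — swap the first and last characters, then delete the first 2 characters.
On "ffriaexmu": the first step gives "ufriaexmf", and the second then gives "riaexmf".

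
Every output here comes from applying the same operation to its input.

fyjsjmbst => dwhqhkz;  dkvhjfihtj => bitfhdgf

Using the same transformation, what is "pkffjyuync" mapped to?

niddhwsw

Each output is the input with this applied: shift every letter 2 places backward in the alphabet (wrapping around), then delete the last 2 characters.
Starting from "pkffjyuync": after the first operation, "niddhwswla"; after the second, "niddhwsw".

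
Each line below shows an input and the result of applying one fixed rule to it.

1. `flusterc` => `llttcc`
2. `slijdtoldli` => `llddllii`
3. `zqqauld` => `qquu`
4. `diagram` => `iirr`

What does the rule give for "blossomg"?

llssgg

Looking at the pairs, the operation is to keep one character in every 3, starting at position 2 (positions 2nd, 5th, 8th, ...), then double every character.
For "blossomg", step one produces "lsg"; step two turns that into "llssgg".
(Check on "zqqauld": → "qu" → "qquu" ✓)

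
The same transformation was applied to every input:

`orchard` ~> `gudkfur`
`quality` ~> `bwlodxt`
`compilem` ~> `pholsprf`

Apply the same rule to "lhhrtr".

The rule is to reverse the string, then shift every letter 3 places forward in the alphabet (wrapping around).
So "lhhrtr" becomes "uwukko".

uwukko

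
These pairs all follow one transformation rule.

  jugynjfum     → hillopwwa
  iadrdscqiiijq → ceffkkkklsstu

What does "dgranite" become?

Each output is the input with this applied: sort the characters into alphabetical order, then shift every letter 2 places forward in the alphabet (wrapping around).
Applying both steps to "dgranite": "adeginrt", then "cfgikptv".

cfgikptv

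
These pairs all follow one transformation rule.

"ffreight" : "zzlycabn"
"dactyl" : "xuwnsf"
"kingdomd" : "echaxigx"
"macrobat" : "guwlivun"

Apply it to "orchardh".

The transformation: shift every letter 6 places backward in the alphabet (wrapping around).
For "orchardh" the result is "ilwbulxb".

ilwbulxb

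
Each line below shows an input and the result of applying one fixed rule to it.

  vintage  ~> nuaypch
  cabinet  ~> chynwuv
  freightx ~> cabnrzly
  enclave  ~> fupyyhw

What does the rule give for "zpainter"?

Looking at the pairs, the operation is to move the first 3 characters to the end (rotate left by 3), then shift every letter 6 places backward in the alphabet (wrapping around).
Working it through for "zpainter": intermediate "interzpa", final "chnyltju".

chnyltju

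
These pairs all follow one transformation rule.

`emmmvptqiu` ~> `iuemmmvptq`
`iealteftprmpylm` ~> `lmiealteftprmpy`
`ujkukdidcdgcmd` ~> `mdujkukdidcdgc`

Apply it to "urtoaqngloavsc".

scurtoaqngloav

What's happening: move the last 2 characters to the front (rotate right by 2).
"urtoaqngloavsc" → "scurtoaqngloav".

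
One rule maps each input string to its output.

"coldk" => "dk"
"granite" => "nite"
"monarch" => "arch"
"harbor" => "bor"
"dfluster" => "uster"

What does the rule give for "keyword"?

In each case the input is transformed by: delete the first 3 characters.
On "keyword" that produces "word".

word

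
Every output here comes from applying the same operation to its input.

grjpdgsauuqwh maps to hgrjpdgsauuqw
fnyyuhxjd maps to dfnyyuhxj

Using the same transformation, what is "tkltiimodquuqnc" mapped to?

ctkltiimodquuqn

Looking at the pairs, the operation is to move the last character to the front.
On "tkltiimodquuqnc" that produces "ctkltiimodquuqn".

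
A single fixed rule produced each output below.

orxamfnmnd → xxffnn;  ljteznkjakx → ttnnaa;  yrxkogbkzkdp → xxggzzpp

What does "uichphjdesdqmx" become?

The rule is to keep one character in every 3, starting at position 3 (positions 3rd, 6th, 9th, ...), then double every character.
On "uichphjdesdqmx": the first step gives "cheq", and the second then gives "cchheeqq".

cchheeqq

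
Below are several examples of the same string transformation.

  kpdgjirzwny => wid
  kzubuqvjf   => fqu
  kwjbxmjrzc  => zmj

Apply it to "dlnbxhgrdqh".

dhn

Looking at the pairs, the operation is to keep one character in every 3, starting at position 3 (positions 3rd, 6th, 9th, ...), then reverse the string.
Working it through for "dlnbxhgrdqh": intermediate "nhd", final "dhn".
(Check on "kpdgjirzwny": → "diw" → "wid" ✓)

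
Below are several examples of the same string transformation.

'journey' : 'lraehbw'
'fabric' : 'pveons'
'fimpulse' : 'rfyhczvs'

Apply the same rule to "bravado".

The pattern: shift every letter 13 places forward in the alphabet (wrapping around) — i.e. ROT13, then reverse the string.
On "bravado": the first step gives "oeninqb", and the second then gives "bqnineo".
(Check on "fabric": → "snoevp" → "pveons" ✓)

bqnineo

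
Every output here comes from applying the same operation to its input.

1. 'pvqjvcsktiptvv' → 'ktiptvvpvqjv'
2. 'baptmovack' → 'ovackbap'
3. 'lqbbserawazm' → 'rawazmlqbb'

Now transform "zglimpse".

The rule is to swap the front and back halves of the string, then delete the last 2 characters.
For "zglimpse", step one produces "mpsezgli"; step two turns that into "mpsezg".

mpsezg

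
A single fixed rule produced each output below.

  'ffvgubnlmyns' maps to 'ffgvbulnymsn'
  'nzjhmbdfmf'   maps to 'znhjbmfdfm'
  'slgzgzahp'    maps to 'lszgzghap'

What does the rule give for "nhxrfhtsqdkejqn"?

hnrxhfstdqekqjn

In each case the input is transformed by: swap each adjacent pair of characters (1↔2, 3↔4, ...).
"nhxrfhtsqdkejqn" → "hnrxhfstdqekqjn".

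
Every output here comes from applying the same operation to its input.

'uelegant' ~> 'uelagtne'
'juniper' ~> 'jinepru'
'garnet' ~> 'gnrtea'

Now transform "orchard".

Each output is the input with this applied: swap each adjacent pair of characters (1↔2, 3↔4, ...), then move the first character to the end.
"orchard" → "rohcrad" → "ohcradr".

ohcradr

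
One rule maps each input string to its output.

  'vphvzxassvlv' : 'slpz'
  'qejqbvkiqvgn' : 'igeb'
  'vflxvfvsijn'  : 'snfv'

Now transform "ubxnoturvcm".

rmbo

Each output is the input with this applied: keep one character in every 3, starting at position 2 (positions 2nd, 5th, 8th, ...), then swap the front and back halves of the string.
Applying both steps to "ubxnoturvcm": "borm", then "rmbo".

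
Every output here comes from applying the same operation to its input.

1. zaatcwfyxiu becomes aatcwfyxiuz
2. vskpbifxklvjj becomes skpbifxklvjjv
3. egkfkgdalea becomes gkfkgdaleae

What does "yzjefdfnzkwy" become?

zjefdfnzkwyy

Each output is the input with this applied: move the first character to the end.
"yzjefdfnzkwy" → "zjefdfnzkwyy".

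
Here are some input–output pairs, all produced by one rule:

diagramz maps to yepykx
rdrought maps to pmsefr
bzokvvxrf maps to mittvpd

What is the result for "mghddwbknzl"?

In each case the input is transformed by: shift every letter 2 places backward in the alphabet (wrapping around), then delete the first 2 characters.
On "mghddwbknzl": the first step gives "kefbbuzilxj", and the second then gives "fbbuzilxj".

fbbuzilxj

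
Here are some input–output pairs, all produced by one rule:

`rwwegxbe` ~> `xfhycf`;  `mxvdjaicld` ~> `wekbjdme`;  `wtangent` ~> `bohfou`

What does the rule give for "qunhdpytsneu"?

oieqzutofv

Looking at the pairs, the operation is to shift every letter 1 place forward in the alphabet (wrapping around), then delete the first 2 characters.
Applying both steps to "qunhdpytsneu": "rvoieqzutofv", then "oieqzutofv".
(Check on "wtangent": → "xubohfou" → "bohfou" ✓)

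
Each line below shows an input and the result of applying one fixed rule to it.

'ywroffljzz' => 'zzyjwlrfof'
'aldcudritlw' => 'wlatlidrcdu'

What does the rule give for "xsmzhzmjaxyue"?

Rule — move the last character to the front, then take characters alternately from the front and the back (1st, last, 2nd, 2nd-last, ...).
Applying both steps to "xsmzhzmjaxyue": "exsmzhzmjaxyu", then "euxysxmazjhmz".
(Check on "ywroffljzz": → "zywroffljz" → "zzyjwlrfof" ✓)

euxysxmazjhmz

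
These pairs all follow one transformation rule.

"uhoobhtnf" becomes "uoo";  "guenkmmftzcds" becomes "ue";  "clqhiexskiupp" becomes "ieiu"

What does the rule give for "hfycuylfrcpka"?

The transformation: keep only the vowels.
Applying that to "hfycuylfrcpka" gives "ua".

ua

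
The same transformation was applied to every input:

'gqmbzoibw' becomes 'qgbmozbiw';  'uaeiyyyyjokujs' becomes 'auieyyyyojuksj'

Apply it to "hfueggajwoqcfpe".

fheuggjaowcqpfe

The pattern: swap each adjacent pair of characters (1↔2, 3↔4, ...).
Applying that to "hfueggajwoqcfpe" gives "fheuggjaowcqpfe".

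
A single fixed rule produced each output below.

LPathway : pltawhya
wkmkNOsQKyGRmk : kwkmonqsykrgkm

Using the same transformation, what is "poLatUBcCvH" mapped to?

The pattern: swap each adjacent pair of characters (1↔2, 3↔4, ...), then convert every letter to lowercase.
Applying that to "poLatUBcCvH" gives "opalutcbvch".

opalutcbvch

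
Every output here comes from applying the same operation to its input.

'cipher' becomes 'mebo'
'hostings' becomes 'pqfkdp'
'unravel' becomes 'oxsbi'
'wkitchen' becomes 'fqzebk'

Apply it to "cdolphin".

limefk

The pattern: shift every letter 3 places backward in the alphabet (wrapping around), then delete the first 2 characters.
Applying both steps to "cdolphin": "zalimefk", then "limefk".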